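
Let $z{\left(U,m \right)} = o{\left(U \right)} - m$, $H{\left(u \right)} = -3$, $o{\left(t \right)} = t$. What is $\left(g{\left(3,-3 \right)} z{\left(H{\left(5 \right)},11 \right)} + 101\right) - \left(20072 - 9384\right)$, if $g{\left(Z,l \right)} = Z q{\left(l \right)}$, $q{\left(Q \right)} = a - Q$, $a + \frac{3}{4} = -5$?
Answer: $- \frac{20943}{2} \approx -10472.0$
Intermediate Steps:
$a = - \frac{23}{4}$ ($a = - \frac{3}{4} - 5 = - \frac{23}{4} \approx -5.75$)
$q{\left(Q \right)} = - \frac{23}{4} - Q$
$g{\left(Z,l \right)} = Z \left(- \frac{23}{4} - l\right)$
$z{\left(U,m \right)} = U - m$
$\left(g{\left(3,-3 \right)} z{\left(H{\left(5 \right)},11 \right)} + 101\right) - \left(20072 - 9384\right) = \left(\left(- \frac{1}{4}\right) 3 \left(23 + 4 \left(-3\right)\right) \left(-3 - 11\right) + 101\right) - \left(20072 - 9384\right) = \left(\left(- \frac{1}{4}\right) 3 \left(23 - 12\right) \left(-3 - 11\right) + 101\right) - \left(20072 - 9384\right) = \left(\left(- \frac{1}{4}\right) 3 \cdot 11 \left(-14\right) + 101\right) - 10688 = \left(\left(- \frac{33}{4}\right) \left(-14\right) + 101\right) - 10688 = \left(\frac{231}{2} + 101\right) - 10688 = \frac{433}{2} - 10688 = - \frac{20943}{2}$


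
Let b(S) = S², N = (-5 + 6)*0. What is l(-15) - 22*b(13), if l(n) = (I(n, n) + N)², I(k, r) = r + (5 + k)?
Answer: -3093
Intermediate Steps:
I(k, r) = 5 + k + r
N = 0 (N = 1*0 = 0)
l(n) = (5 + 2*n)² (l(n) = ((5 + n + n) + 0)² = ((5 + 2*n) + 0)² = (5 + 2*n)²)
l(-15) - 22*b(13) = (5 + 2*(-15))² - 22*13² = (5 - 30)² - 22*169 = (-25)² - 3718 = 625 - 3718 = -3093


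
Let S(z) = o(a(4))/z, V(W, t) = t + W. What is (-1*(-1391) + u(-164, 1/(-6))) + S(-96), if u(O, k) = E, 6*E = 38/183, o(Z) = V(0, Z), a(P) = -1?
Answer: 24437879/17568 ≈ 1391.0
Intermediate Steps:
V(W, t) = W + t
o(Z) = Z (o(Z) = 0 + Z = Z)
S(z) = -1/z
E = 19/549 (E = (38/183)/6 = (38*(1/183))/6 = (⅙)*(38/183) = 19/549 ≈ 0.034608)
u(O, k) = 19/549
(-1*(-1391) + u(-164, 1/(-6))) + S(-96) = (-1*(-1391) + 19/549) - 1/(-96) = (1391 + 19/549) - 1*(-1/96) = 763678/549 + 1/96 = 24437879/17568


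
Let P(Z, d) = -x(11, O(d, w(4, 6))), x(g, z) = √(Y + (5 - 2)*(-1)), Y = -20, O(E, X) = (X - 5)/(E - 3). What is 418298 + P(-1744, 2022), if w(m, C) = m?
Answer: 418298 - I*√23 ≈ 4.183e+5 - 4.7958*I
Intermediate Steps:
O(E, X) = (-5 + X)/(-3 + E)
x(g, z) = I*√23 (x(g, z) = √(-20 + (5 - 2)*(-1)) = √(-20 + 3*(-1)) = √(-20 - 3) = √(-23) = I*√23)
P(Z, d) = -I*√23
418298 + P(-1744, 2022) = 418298 - I*√23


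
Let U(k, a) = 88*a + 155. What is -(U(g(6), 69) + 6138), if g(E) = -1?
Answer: -12365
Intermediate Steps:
U(k, a) = 155 + 88*a
-(U(g(6), 69) + 6138) = -((155 + 88*69) + 6138) = -((155 + 6072) + 6138) = -(6227 + 6138) = -1*12365 = -12365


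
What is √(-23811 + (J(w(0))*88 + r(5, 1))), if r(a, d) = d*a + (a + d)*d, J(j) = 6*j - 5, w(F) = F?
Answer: 4*I*√1515 ≈ 155.69*I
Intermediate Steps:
J(j) = -5 + 6*j
r(a, d) = a*d + d*(a + d)
√(-23811 + (J(w(0))*88 + r(5, 1))) = √(-23811 + ((-5 + 6*0)*88 + 1*(1 + 2*5))) = √(-23811 + ((-5 + 0)*88 + 1*(1 + 10))) = √(-23811 + (-5*88 + 1*11)) = √(-23811 + (-440 + 11)) = √(-23811 - 429) = √(-24240) = 4*I*√1515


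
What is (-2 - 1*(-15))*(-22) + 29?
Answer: -257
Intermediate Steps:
(-2 - 1*(-15))*(-22) + 29 = (-2 + 15)*(-22) + 29 = 13*(-22) + 29 = -286 + 29 = -257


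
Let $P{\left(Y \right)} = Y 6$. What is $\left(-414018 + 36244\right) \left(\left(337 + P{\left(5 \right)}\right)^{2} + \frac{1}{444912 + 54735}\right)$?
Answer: $- \frac{1495472929210048}{29391} \approx -5.0882 \cdot 10^{10}$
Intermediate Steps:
$P{\left(Y \right)} = 6 Y$
$\left(-414018 + 36244\right) \left(\left(337 + P{\left(5 \right)}\right)^{2} + \frac{1}{444912 + 54735}\right) = \left(-414018 + 36244\right) \left(\left(337 + 6 \cdot 5\right)^{2} + \frac{1}{444912 + 54735}\right) = - 377774 \left(\left(337 + 30\right)^{2} + \frac{1}{499647}\right) = - 377774 \left(367^{2} + \frac{1}{499647}\right) = - 377774 \left(134689 + \frac{1}{499647}\right) = \left(-377774\right) \frac{67296954784}{499647} = - \frac{1495472929210048}{29391}$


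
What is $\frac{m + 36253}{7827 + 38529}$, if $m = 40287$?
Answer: $\frac{19135}{11589} \approx 1.6511$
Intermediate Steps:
$\frac{m + 36253}{7827 + 38529} = \frac{40287 + 36253}{7827 + 38529} = \frac{76540}{46356} = 76540 \cdot \frac{1}{46356} = \frac{19135}{11589}$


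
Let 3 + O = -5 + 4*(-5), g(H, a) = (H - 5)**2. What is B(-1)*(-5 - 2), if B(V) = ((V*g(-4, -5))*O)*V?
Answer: 15876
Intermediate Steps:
g(H, a) = (-5 + H)**2
O = -28 (O = -3 + (-5 + 4*(-5)) = -3 + (-5 - 20) = -3 - 25 = -28)
B(V) = -2268*V**2 (B(V) = ((V*(-5 - 4)**2)*(-28))*V = ((V*(-9)**2)*(-28))*V = ((V*81)*(-28))*V = ((81*V)*(-28))*V = (-2268*V)*V = -2268*V**2)
B(-1)*(-5 - 2) = (-2268*(-1)**2)*(-5 - 2) = -2268*1*(-7) = -2268*(-7) = 15876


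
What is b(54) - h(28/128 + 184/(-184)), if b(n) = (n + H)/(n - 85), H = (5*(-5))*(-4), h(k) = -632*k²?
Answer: 1510913/3968 ≈ 380.77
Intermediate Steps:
H = 100 (H = -25*(-4) = 100)
b(n) = (100 + n)/(-85 + n) (b(n) = (n + 100)/(n - 85) = (100 + n)/(-85 + n))
b(54) - h(28/128 + 184/(-184)) = (100 + 54)/(-85 + 54) - (-632)*(28/128 + 184/(-184))² = 154/(-31) - (-632)*(28*(1/128) + 184*(-1/184))² = -1/31*154 - (-632)*(7/32 - 1)² = -154/31 - (-632)*(-25/32)² = -154/31 - (-632)*625/1024 = -154/31 - 1*(-49375/128) = -154/31 + 49375/128 = 1510913/3968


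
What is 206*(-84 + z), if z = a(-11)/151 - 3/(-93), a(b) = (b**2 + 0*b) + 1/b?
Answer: -882164718/51491 ≈ -17132.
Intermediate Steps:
a(b) = 1/b + b**2 (a(b) = (b**2 + 0) + 1/b = b**2 + 1/b = 1/b + b**2)
z = 42891/51491 (z = ((1 + (-11)**3)/(-11))/151 - 3/(-93) = -(1 - 1331)/11*(1/151) - 3*(-1/93) = -1/11*(-1330)*(1/151) + 1/31 = (1330/11)*(1/151) + 1/31 = 1330/1661 + 1/31 = 42891/51491 ≈ 0.83298)
206*(-84 + z) = 206*(-84 + 42891/51491) = 206*(-4282353/51491) = -882164718/51491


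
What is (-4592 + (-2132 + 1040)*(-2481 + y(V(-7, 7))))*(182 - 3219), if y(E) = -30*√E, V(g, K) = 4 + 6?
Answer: -8214052420 - 99492120*√10 ≈ -8.5287e+9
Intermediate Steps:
V(g, K) = 10
(-4592 + (-2132 + 1040)*(-2481 + y(V(-7, 7))))*(182 - 3219) = (-4592 + (-2132 + 1040)*(-2481 - 30*√10))*(182 - 3219) = (-4592 - 1092*(-2481 - 30*√10))*(-3037) = (-4592 + (2709252 + 32760*√10))*(-3037) = (2704660 + 32760*√10)*(-3037) = -8214052420 - 99492120*√10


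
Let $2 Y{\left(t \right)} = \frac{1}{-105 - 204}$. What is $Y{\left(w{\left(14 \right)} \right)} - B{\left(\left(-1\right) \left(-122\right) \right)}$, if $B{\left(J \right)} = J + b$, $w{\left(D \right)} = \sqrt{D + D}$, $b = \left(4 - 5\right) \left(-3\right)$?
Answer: $- \frac{77251}{618} \approx -125.0$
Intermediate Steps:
$b = 3$ ($b = \left(-1\right) \left(-3\right) = 3$)
$w{\left(D \right)} = \sqrt{2} \sqrt{D}$ ($w{\left(D \right)} = \sqrt{2 D} = \sqrt{2} \sqrt{D}$)
$B{\left(J \right)} = 3 + J$ ($B{\left(J \right)} = J + 3 = 3 + J$)
$Y{\left(t \right)} = - \frac{1}{618}$ ($Y{\left(t \right)} = \frac{1}{2 \left(-105 - 204\right)} = \frac{1}{2 \left(-309\right)} = \frac{1}{2} \left(- \frac{1}{309}\right) = - \frac{1}{618}$)
$Y{\left(w{\left(14 \right)} \right)} - B{\left(\left(-1\right) \left(-122\right) \right)} = - \frac{1}{618} - \left(3 - -122\right) = - \frac{1}{618} - \left(3 + 122\right) = - \frac{1}{618} - 125 = - \frac{77251}{618}$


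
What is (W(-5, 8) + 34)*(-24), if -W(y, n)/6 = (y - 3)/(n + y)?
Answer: -1200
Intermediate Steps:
W(y, n) = -6*(-3 + y)/(n + y) (W(y, n) = -6*(y - 3)/(n + y) = -6*(-3 + y)/(n + y))
(W(-5, 8) + 34)*(-24) = (6*(3 - 1*(-5))/(8 - 5) + 34)*(-24) = (6*(3 + 5)/3 + 34)*(-24) = (6*(⅓)*8 + 34)*(-24) = (16 + 34)*(-24) = 50*(-24) = -1200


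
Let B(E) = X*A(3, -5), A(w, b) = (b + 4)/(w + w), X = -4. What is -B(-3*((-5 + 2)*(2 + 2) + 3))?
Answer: -⅔ ≈ -0.66667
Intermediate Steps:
A(w, b) = (4 + b)/(2*w) (A(w, b) = (4 + b)/((2*w)) = (4 + b)*(1/(2*w)) = (4 + b)/(2*w))
B(E) = ⅔ (B(E) = -2*(4 - 5)/3 = -2*(-1)/3 = -4*(-⅙) = ⅔)
-B(-3*((-5 + 2)*(2 + 2) + 3)) = -1*⅔ = -⅔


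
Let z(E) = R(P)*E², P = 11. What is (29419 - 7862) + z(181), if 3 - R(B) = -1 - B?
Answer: 512972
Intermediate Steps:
R(B) = 4 + B (R(B) = 3 - (-1 - B) = 3 + (1 + B) = 4 + B)
z(E) = 15*E² (z(E) = (4 + 11)*E² = 15*E²)
(29419 - 7862) + z(181) = (29419 - 7862) + 15*181² = 21557 + 15*32761 = 21557 + 491415 = 512972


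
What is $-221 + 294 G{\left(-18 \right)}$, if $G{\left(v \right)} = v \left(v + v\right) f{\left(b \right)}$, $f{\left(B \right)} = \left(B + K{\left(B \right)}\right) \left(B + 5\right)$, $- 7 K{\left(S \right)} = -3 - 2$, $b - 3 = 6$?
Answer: $25909411$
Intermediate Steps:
$b = 9$ ($b = 3 + 6 = 9$)
$K{\left(S \right)} = \frac{5}{7}$ ($K{\left(S \right)} = - \frac{-3 - 2}{7} = \left(- \frac{1}{7}\right) \left(-5\right) = \frac{5}{7}$)
$f{\left(B \right)} = \left(5 + B\right) \left(\frac{5}{7} + B\right)$ ($f{\left(B \right)} = \left(B + \frac{5}{7}\right) \left(B + 5\right) = \left(\frac{5}{7} + B\right) \left(5 + B\right) = \left(5 + B\right) \left(\frac{5}{7} + B\right)$)
$G{\left(v \right)} = 272 v^{2}$ ($G{\left(v \right)} = v \left(v + v\right) \left(\frac{25}{7} + 9^{2} + \frac{40}{7} \cdot 9\right) = v 2 v \left(\frac{25}{7} + 81 + \frac{360}{7}\right) = 2 v^{2} \cdot 136 = 272 v^{2}$)
$-221 + 294 G{\left(-18 \right)} = -221 + 294 \cdot 272 \left(-18\right)^{2} = -221 + 294 \cdot 272 \cdot 324 = -221 + 294 \cdot 88128 = -221 + 25909632 = 25909411$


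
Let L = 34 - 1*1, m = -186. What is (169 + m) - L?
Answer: -50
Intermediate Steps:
L = 33 (L = 34 - 1 = 33)
(169 + m) - L = (169 - 186) - 1*33 = -17 - 33 = -50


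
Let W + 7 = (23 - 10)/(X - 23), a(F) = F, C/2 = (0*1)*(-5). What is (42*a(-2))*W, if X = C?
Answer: 14616/23 ≈ 635.48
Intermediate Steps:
C = 0 (C = 2*((0*1)*(-5)) = 2*(0*(-5)) = 2*0 = 0)
X = 0
W = -174/23 (W = -7 + (23 - 10)/(0 - 23) = -7 + 13/(-23) = -7 + 13*(-1/23) = -7 - 13/23 = -174/23 ≈ -7.5652)
(42*a(-2))*W = (42*(-2))*(-174/23) = -84*(-174/23) = 14616/23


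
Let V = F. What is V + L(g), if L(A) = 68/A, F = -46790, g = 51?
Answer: -140366/3 ≈ -46789.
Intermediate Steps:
V = -46790
V + L(g) = -46790 + 68/51 = -46790 + 68*(1/51) = -46790 + 4/3 = -140366/3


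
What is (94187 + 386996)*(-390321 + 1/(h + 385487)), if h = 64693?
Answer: -84550930233222557/450180 ≈ -1.8782e+11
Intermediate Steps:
(94187 + 386996)*(-390321 + 1/(h + 385487)) = (94187 + 386996)*(-390321 + 1/(64693 + 385487)) = 481183*(-390321 + 1/450180) = 481183*(-175714707779/450180) = -84550930233222557/450180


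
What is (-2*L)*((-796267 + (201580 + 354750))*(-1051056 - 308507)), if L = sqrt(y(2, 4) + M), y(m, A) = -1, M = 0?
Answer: -652418935062*I ≈ -6.5242e+11*I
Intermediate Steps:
L = I (L = sqrt(-1 + 0) = sqrt(-1) = I ≈ 1.0*I)
(-2*L)*((-796267 + (201580 + 354750))*(-1051056 - 308507)) = (-2*I)*((-796267 + (201580 + 354750))*(-1051056 - 308507)) = (-2*I)*((-796267 + 556330)*(-1359563)) = (-2*I)*(-239937*(-1359563)) = -2*I*326209467531 = -652418935062*I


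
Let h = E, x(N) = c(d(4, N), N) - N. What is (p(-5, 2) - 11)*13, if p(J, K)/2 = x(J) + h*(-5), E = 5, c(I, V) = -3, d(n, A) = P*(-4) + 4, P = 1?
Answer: -741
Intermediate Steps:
d(n, A) = 0 (d(n, A) = 1*(-4) + 4 = -4 + 4 = 0)
x(N) = -3 - N
h = 5
p(J, K) = -56 - 2*J (p(J, K) = 2*((-3 - J) + 5*(-5)) = 2*((-3 - J) - 25) = 2*(-28 - J) = -56 - 2*J)
(p(-5, 2) - 11)*13 = ((-56 - 2*(-5)) - 11)*13 = ((-56 + 10) - 11)*13 = (-46 - 11)*13 = -57*13 = -741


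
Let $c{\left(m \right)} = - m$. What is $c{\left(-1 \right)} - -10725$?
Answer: $10726$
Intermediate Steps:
$c{\left(-1 \right)} - -10725 = \left(-1\right) \left(-1\right) - -10725 = 1 + 10725 = 10726$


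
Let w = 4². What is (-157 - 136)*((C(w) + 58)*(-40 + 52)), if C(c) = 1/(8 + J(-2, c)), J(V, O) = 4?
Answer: -204221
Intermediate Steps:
w = 16
C(c) = 1/12 (C(c) = 1/(8 + 4) = 1/12)
(-157 - 136)*((C(w) + 58)*(-40 + 52)) = (-157 - 136)*((1/12 + 58)*(-40 + 52)) = -204221*12/12 = -293*697 = -204221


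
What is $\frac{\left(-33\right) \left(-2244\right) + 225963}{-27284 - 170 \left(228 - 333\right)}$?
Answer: $- \frac{300015}{9434} \approx -31.801$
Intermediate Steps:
$\frac{\left(-33\right) \left(-2244\right) + 225963}{-27284 - 170 \left(228 - 333\right)} = \frac{74052 + 225963}{-27284 - -17850} = \frac{300015}{-27284 + 17850} = \frac{300015}{-9434} = 300015 \left(- \frac{1}{9434}\right) = - \frac{300015}{9434}$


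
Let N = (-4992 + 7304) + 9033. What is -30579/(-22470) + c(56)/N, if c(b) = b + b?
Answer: 23295693/16994810 ≈ 1.3708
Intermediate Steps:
c(b) = 2*b
N = 11345 (N = 2312 + 9033 = 11345)
-30579/(-22470) + c(56)/N = -30579/(-22470) + (2*56)/11345 = -30579*(-1/22470) + 112*(1/11345) = 10193/7490 + 112/11345 = 23295693/16994810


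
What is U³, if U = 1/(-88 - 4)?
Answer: -1/778688 ≈ -1.2842e-6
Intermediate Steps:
U = -1/92 (U = 1/(-92) = -1/92 ≈ -0.010870)
U³ = (-1/92)³ = -1/778688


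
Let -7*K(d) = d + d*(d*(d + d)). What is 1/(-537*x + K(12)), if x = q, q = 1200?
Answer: -7/4514268 ≈ -1.5506e-6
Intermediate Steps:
x = 1200
K(d) = -2*d**3/7 - d/7 (K(d) = -(d + d*(d*(d + d)))/7 = -(d + d*(d*(2*d)))/7 = -(d + d*(2*d**2))/7 = -(d + 2*d**3)/7 = -2*d**3/7 - d/7)
1/(-537*x + K(12)) = 1/(-537*1200 - 1/7*12*(1 + 2*12**2)) = 1/(-644400 - 1/7*12*(1 + 2*144)) = 1/(-644400 - 1/7*12*(1 + 288)) = 1/(-644400 - 1/7*12*289) = 1/(-644400 - 3468/7) = 1/(-4514268/7) = -7/4514268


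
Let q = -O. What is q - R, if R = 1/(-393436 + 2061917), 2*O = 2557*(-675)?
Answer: 2879756493973/3336962 ≈ 8.6299e+5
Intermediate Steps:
O = -1725975/2 (O = (2557*(-675))/2 = (1/2)*(-1725975) = -1725975/2 ≈ -8.6299e+5)
q = 1725975/2 (q = -1*(-1725975/2) = 1725975/2 ≈ 8.6299e+5)
R = 1/1668481 ≈ 5.9935e-7
q - R = 1725975/2 - 1*1/1668481 = 1725975/2 - 1/1668481 = 2879756493973/3336962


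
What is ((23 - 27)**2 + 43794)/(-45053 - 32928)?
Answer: -43810/77981 ≈ -0.56180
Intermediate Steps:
((23 - 27)**2 + 43794)/(-45053 - 32928) = ((-4)**2 + 43794)/(-77981) = (16 + 43794)*(-1/77981) = 43810*(-1/77981) = -43810/77981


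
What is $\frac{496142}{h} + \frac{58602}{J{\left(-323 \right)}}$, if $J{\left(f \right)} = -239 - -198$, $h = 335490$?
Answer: $- \frac{9820021579}{6877545} \approx -1427.8$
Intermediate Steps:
$J{\left(f \right)} = -41$ ($J{\left(f \right)} = -239 + 198 = -41$)
$\frac{496142}{h} + \frac{58602}{J{\left(-323 \right)}} = \frac{496142}{335490} + \frac{58602}{-41} = 496142 \cdot \frac{1}{335490} + 58602 \left(- \frac{1}{41}\right) = \frac{248071}{167745} - \frac{58602}{41} = - \frac{9820021579}{6877545}$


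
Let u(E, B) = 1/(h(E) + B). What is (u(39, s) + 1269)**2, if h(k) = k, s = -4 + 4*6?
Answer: 5605816384/3481 ≈ 1.6104e+6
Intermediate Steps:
s = 20 (s = -4 + 24 = 20)
u(E, B) = 1/(B + E) (u(E, B) = 1/(E + B) = 1/(B + E))
(u(39, s) + 1269)**2 = (1/(20 + 39) + 1269)**2 = (1/59 + 1269)**2 = (74872/59)**2 = 5605816384/3481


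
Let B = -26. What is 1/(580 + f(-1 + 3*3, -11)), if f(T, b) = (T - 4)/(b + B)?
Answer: 37/21456 ≈ 0.0017245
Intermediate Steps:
f(T, b) = (-4 + T)/(-26 + b) (f(T, b) = (T - 4)/(b - 26) = (-4 + T)/(-26 + b))
1/(580 + f(-1 + 3*3, -11)) = 1/(580 + (-4 + (-1 + 3*3))/(-26 - 11)) = 1/(580 + (-4 + (-1 + 9))/(-37)) = 1/(580 - (-4 + 8)/37) = 1/(580 - 1/37*4) = 1/(580 - 4/37) = 1/(21456/37) = 37/21456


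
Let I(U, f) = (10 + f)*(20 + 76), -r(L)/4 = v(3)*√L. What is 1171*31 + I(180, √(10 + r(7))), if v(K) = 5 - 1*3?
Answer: 37261 + 96*√(10 - 8*√7) ≈ 37261.0 + 320.79*I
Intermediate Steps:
v(K) = 2 (v(K) = 5 - 3 = 2)
r(L) = -8*√L
I(U, f) = 960 + 96*f (I(U, f) = (10 + f)*96 = 960 + 96*f)
1171*31 + I(180, √(10 + r(7))) = 1171*31 + (960 + 96*√(10 - 8*√7)) = 36301 + (960 + 96*√(10 - 8*√7)) = 37261 + 96*√(10 - 8*√7)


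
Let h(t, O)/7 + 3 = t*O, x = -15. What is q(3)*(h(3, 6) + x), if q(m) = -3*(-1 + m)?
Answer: -540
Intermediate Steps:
q(m) = 3 - 3*m
h(t, O) = -21 + 7*O*t (h(t, O) = -21 + 7*(t*O) = -21 + 7*(O*t) = -21 + 7*O*t)
q(3)*(h(3, 6) + x) = (3 - 3*3)*((-21 + 7*6*3) - 15) = (3 - 9)*((-21 + 126) - 15) = -6*(105 - 15) = -6*90 = -540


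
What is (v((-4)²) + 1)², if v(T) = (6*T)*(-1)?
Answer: 9025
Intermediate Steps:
v(T) = -6*T
(v((-4)²) + 1)² = (-6*(-4)² + 1)² = (-6*16 + 1)² = (-96 + 1)² = (-95)² = 9025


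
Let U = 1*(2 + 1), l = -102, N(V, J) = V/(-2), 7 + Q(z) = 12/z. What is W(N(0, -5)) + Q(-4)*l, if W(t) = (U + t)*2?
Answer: 1026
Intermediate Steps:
Q(z) = -7 + 12/z
N(V, J) = -V/2 (N(V, J) = V*(-1/2) = -V/2)
U = 3 (U = 1*3 = 3)
W(t) = 6 + 2*t (W(t) = (3 + t)*2 = 6 + 2*t)
W(N(0, -5)) + Q(-4)*l = (6 + 2*(-1/2*0)) + (-7 + 12/(-4))*(-102) = (6 + 2*0) + (-7 + 12*(-1/4))*(-102) = (6 + 0) + (-7 - 3)*(-102) = 6 - 10*(-102) = 6 + 1020 = 1026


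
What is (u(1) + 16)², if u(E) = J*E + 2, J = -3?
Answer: 225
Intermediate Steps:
u(E) = 2 - 3*E (u(E) = -3*E + 2 = 2 - 3*E)
(u(1) + 16)² = ((2 - 3*1) + 16)² = ((2 - 3) + 16)² = (-1 + 16)² = 15² = 225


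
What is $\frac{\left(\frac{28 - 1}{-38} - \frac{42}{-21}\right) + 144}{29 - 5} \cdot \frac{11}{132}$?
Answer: $\frac{5521}{10944} \approx 0.50448$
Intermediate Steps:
$\frac{\left(\frac{28 - 1}{-38} - \frac{42}{-21}\right) + 144}{29 - 5} \cdot \frac{11}{132} = \frac{\left(27 \left(- \frac{1}{38}\right) - -2\right) + 144}{24} \cdot 11 \cdot \frac{1}{132} = \left(\left(- \frac{27}{38} + 2\right) + 144\right) \frac{1}{24} \cdot \frac{1}{12} = \left(\frac{49}{38} + 144\right) \frac{1}{24} \cdot \frac{1}{12} = \frac{5521}{38} \cdot \frac{1}{24} \cdot \frac{1}{12} = \frac{5521}{912} \cdot \frac{1}{12} = \frac{5521}{10944}$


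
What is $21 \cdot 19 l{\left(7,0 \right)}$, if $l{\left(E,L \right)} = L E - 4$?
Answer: $-1596$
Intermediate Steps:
$l{\left(E,L \right)} = -4 + E L$ ($l{\left(E,L \right)} = E L - 4 = -4 + E L$)
$21 \cdot 19 l{\left(7,0 \right)} = 21 \cdot 19 \left(-4 + 7 \cdot 0\right) = 399 \left(-4 + 0\right) = 399 \left(-4\right) = -1596$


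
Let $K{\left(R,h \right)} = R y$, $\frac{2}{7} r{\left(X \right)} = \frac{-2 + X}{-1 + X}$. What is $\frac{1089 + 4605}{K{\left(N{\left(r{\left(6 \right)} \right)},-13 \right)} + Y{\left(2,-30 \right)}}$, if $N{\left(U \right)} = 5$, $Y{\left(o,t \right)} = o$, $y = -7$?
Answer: $- \frac{1898}{11} \approx -172.55$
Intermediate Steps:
$r{\left(X \right)} = \frac{7 \left(-2 + X\right)}{2 \left(-1 + X\right)}$ ($r{\left(X \right)} = \frac{7 \frac{-2 + X}{-1 + X}}{2} = \frac{7 \left(-2 + X\right)}{2 \left(-1 + X\right)}$)
$K{\left(R,h \right)} = - 7 R$ ($K{\left(R,h \right)} = R \left(-7\right) = - 7 R$)
$\frac{1089 + 4605}{K{\left(N{\left(r{\left(6 \right)} \right)},-13 \right)} + Y{\left(2,-30 \right)}} = \frac{1089 + 4605}{\left(-7\right) 5 + 2} = \frac{5694}{-35 + 2} = \frac{5694}{-33} = 5694 \left(- \frac{1}{33}\right) = - \frac{1898}{11}$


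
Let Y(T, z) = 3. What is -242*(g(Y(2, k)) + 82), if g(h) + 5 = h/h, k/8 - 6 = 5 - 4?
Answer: -18876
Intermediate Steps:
k = 56 (k = 48 + 8*(5 - 4) = 48 + 8*1 = 48 + 8 = 56)
g(h) = -4 (g(h) = -5 + h/h = -5 + 1 = -4)
-242*(g(Y(2, k)) + 82) = -242*(-4 + 82) = -242*78 = -18876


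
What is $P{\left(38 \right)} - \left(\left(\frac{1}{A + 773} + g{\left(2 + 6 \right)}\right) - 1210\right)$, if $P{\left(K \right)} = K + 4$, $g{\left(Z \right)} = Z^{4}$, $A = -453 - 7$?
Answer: $- \frac{890173}{313} \approx -2844.0$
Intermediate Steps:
$A = -460$ ($A = -453 - 7 = -460$)
$P{\left(K \right)} = 4 + K$
$P{\left(38 \right)} - \left(\left(\frac{1}{A + 773} + g{\left(2 + 6 \right)}\right) - 1210\right) = \left(4 + 38\right) - \left(\left(\frac{1}{-460 + 773} + \left(2 + 6\right)^{4}\right) - 1210\right) = 42 - \left(\left(\frac{1}{313} + 8^{4}\right) - 1210\right) = 42 - \left(\left(\frac{1}{313} + 4096\right) - 1210\right) = 42 - \left(\frac{1282049}{313} - 1210\right) = 42 - \frac{903319}{313} = - \frac{890173}{313}$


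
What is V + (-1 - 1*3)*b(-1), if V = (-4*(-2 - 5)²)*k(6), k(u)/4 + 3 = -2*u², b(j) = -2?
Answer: 58808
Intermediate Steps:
k(u) = -12 - 8*u² (k(u) = -12 + 4*(-2*u²) = -12 - 8*u²)
V = 58800 (V = (-4*(-2 - 5)²)*(-12 - 8*6²) = (-4*(-7)²)*(-12 - 8*36) = (-4*49)*(-12 - 288) = -196*(-300) = 58800)
V + (-1 - 1*3)*b(-1) = 58800 + (-1 - 1*3)*(-2) = 58800 + (-1 - 3)*(-2) = 58800 - 4*(-2) = 58800 + 8 = 58808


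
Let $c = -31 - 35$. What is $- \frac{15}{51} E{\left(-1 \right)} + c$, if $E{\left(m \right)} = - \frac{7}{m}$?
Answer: $- \frac{1157}{17} \approx -68.059$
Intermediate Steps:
$c = -66$
$- \frac{15}{51} E{\left(-1 \right)} + c = - \frac{15}{51} \left(- \frac{7}{-1}\right) - 66 = \left(-15\right) \frac{1}{51} \left(\left(-7\right) \left(-1\right)\right) - 66 = \left(- \frac{5}{17}\right) 7 - 66 = - \frac{35}{17} - 66 = - \frac{1157}{17}$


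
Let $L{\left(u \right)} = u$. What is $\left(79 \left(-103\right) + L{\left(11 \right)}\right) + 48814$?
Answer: $40688$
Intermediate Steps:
$\left(79 \left(-103\right) + L{\left(11 \right)}\right) + 48814 = \left(79 \left(-103\right) + 11\right) + 48814 = \left(-8137 + 11\right) + 48814 = -8126 + 48814 = 40688$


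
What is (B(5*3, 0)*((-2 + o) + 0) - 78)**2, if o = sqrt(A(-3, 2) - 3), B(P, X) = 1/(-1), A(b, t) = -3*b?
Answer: (76 + sqrt(6))**2 ≈ 6154.3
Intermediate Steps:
B(P, X) = -1
o = sqrt(6) (o = sqrt(-3*(-3) - 3) = sqrt(9 - 3) = sqrt(6) ≈ 2.4495)
(B(5*3, 0)*((-2 + o) + 0) - 78)**2 = (-((-2 + sqrt(6)) + 0) - 78)**2 = (-(-2 + sqrt(6)) - 78)**2 = ((2 - sqrt(6)) - 78)**2 = (-76 - sqrt(6))**2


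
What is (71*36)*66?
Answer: 168696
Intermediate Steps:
(71*36)*66 = 2556*66 = 168696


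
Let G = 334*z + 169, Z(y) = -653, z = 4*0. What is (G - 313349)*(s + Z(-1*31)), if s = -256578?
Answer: 80559604580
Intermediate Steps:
z = 0
G = 169 (G = 334*0 + 169 = 0 + 169 = 169)
(G - 313349)*(s + Z(-1*31)) = (169 - 313349)*(-256578 - 653) = -313180*(-257231) = 80559604580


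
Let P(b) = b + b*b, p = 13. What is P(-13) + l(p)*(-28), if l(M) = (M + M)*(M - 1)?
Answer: -8580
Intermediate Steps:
P(b) = b + b**2
l(M) = 2*M*(-1 + M) (l(M) = (2*M)*(-1 + M) = 2*M*(-1 + M))
P(-13) + l(p)*(-28) = -13*(1 - 13) + (2*13*(-1 + 13))*(-28) = -13*(-12) + (2*13*12)*(-28) = 156 + 312*(-28) = 156 - 8736 = -8580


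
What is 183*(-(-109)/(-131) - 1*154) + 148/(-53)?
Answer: -196744205/6943 ≈ -28337.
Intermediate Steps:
183*(-(-109)/(-131) - 1*154) + 148/(-53) = 183*(-(-109)*(-1)/131 - 154) + 148*(-1/53) = 183*(-1*109/131 - 154) - 148/53 = 183*(-109/131 - 154) - 148/53 = 183*(-20283/131) - 148/53 = -3711789/131 - 148/53 = -196744205/6943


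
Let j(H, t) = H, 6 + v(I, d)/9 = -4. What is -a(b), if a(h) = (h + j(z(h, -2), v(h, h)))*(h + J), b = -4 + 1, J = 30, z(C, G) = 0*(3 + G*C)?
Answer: 81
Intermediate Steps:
v(I, d) = -90 (v(I, d) = -54 + 9*(-4) = -54 - 36 = -90)
z(C, G) = 0 (z(C, G) = 0*(3 + C*G) = 0)
b = -3
a(h) = h*(30 + h) (a(h) = (h + 0)*(h + 30) = h*(30 + h))
-a(b) = -(-3)*(30 - 3) = -(-3)*27 = -1*(-81) = 81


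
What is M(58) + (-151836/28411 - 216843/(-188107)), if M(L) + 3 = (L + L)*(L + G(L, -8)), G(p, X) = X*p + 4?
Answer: -249254203195374/5344307977 ≈ -46639.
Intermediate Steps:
G(p, X) = 4 + X*p
M(L) = -3 + 2*L*(4 - 7*L) (M(L) = -3 + (L + L)*(L + (4 - 8*L)) = -3 + (2*L)*(4 - 7*L) = -3 + 2*L*(4 - 7*L))
M(58) + (-151836/28411 - 216843/(-188107)) = (-3 - 14*58² + 8*58) + (-151836/28411 - 216843/(-188107)) = (-3 - 14*3364 + 464) + (-151836*1/28411 - 216843*(-1/188107)) = (-3 - 47096 + 464) + (-151836/28411 + 216843/188107) = -46635 - 22400687979/5344307977 = -249254203195374/5344307977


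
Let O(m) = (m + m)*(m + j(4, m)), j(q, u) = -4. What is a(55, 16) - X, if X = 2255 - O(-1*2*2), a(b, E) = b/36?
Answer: -78821/36 ≈ -2189.5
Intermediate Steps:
O(m) = 2*m*(-4 + m) (O(m) = (m + m)*(m - 4) = (2*m)*(-4 + m) = 2*m*(-4 + m))
a(b, E) = b/36 (a(b, E) = b*(1/36) = b/36)
X = 2191 (X = 2255 - 2*-1*2*2*(-4 - 1*2*2) = 2255 - 2*(-2*2)*(-4 - 2*2) = 2255 - 2*(-4)*(-4 - 4) = 2255 - 2*(-4)*(-8) = 2255 - 1*64 = 2255 - 64 = 2191)
a(55, 16) - X = (1/36)*55 - 1*2191 = 55/36 - 2191 = -78821/36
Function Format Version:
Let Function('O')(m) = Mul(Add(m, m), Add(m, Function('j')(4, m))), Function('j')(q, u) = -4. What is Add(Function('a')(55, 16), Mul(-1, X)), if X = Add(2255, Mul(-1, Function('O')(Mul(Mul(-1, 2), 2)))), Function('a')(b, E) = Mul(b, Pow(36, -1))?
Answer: Rational(-78821, 36) ≈ -2189.5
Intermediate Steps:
Function('O')(m) = Mul(2, m, Add(-4, m)) (Function('O')(m) = Mul(Add(m, m), Add(m, -4)) = Mul(Mul(2, m), Add(-4, m)) = Mul(2, m, Add(-4, m)))
Function('a')(b, E) = Mul(Rational(1, 36), b) (Function('a')(b, E) = Mul(b, Rational(1, 36)) = Mul(Rational(1, 36), b))
X = 2191 (X = Add(2255, Mul(-1, Mul(2, Mul(Mul(-1, 2), 2), Add(-4, Mul(Mul(-1, 2), 2))))) = Add(2255, Mul(-1, Mul(2, Mul(-2, 2), Add(-4, Mul(-2, 2))))) = Add(2255, Mul(-1, Mul(2, -4, Add(-4, -4)))) = Add(2255, Mul(-1, Mul(2, -4, -8))) = Add(2255, Mul(-1, 64)) = Add(2255, -64) = 2191)
Add(Function('a')(55, 16), Mul(-1, X)) = Add(Mul(Rational(1, 36), 55), Mul(-1, 2191)) = Add(Rational(55, 36), -2191) = Rational(-78821, 36)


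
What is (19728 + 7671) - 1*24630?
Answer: 2769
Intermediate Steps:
(19728 + 7671) - 1*24630 = 27399 - 24630 = 2769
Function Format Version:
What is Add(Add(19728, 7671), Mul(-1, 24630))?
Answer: 2769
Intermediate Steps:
Add(Add(19728, 7671), Mul(-1, 24630)) = Add(27399, -24630) = 2769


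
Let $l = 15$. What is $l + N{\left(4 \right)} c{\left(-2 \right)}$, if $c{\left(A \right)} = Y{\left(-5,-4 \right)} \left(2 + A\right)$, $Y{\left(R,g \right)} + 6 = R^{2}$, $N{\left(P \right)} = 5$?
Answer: $15$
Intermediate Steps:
$Y{\left(R,g \right)} = -6 + R^{2}$
$c{\left(A \right)} = 38 + 19 A$ ($c{\left(A \right)} = \left(-6 + \left(-5\right)^{2}\right) \left(2 + A\right) = \left(-6 + 25\right) \left(2 + A\right) = 19 \left(2 + A\right) = 38 + 19 A$)
$l + N{\left(4 \right)} c{\left(-2 \right)} = 15 + 5 \left(38 + 19 \left(-2\right)\right) = 15 + 5 \left(38 - 38\right) = 15 + 5 \cdot 0 = 15 + 0 = 15$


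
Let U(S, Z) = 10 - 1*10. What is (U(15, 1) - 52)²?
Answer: 2704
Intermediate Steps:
U(S, Z) = 0 (U(S, Z) = 10 - 10 = 0)
(U(15, 1) - 52)² = (0 - 52)² = (-52)² = 2704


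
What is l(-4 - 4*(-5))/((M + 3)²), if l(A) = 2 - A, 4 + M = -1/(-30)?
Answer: -12600/841 ≈ -14.982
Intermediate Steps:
M = -119/30 (M = -4 - 1/(-30) = -4 - 1*(-1/30) = -4 + 1/30 = -119/30 ≈ -3.9667)
l(-4 - 4*(-5))/((M + 3)²) = (2 - (-4 - 4*(-5)))/((-119/30 + 3)²) = (2 - (-4 + 20))/((-29/30)²) = (2 - 1*16)/(841/900) = (2 - 16)*(900/841) = -14*900/841 = -12600/841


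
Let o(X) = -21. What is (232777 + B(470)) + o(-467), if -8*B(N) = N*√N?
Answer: 232756 - 235*√470/4 ≈ 2.3148e+5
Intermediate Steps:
B(N) = -N^(3/2)/8 (B(N) = -N*√N/8 = -N^(3/2)/8)
(232777 + B(470)) + o(-467) = (232777 - 235*√470/4) - 21 = 232756 - 235*√470/4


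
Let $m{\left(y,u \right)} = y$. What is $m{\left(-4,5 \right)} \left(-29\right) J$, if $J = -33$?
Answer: $-3828$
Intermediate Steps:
$m{\left(-4,5 \right)} \left(-29\right) J = \left(-4\right) \left(-29\right) \left(-33\right) = 116 \left(-33\right) = -3828$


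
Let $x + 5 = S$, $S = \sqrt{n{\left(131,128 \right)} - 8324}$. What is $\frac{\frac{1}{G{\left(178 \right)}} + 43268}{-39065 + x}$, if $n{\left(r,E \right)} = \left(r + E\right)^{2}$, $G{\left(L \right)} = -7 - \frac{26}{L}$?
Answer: $- \frac{537571143065}{485397153474} - \frac{27518359 \sqrt{58757}}{970794306948} \approx -1.1144$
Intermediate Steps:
$n{\left(r,E \right)} = \left(E + r\right)^{2}$
$S = \sqrt{58757}$ ($S = \sqrt{\left(128 + 131\right)^{2} - 8324} = \sqrt{259^{2} - 8324} = \sqrt{67081 - 8324} = \sqrt{58757} \approx 242.4$)
$x = -5 + \sqrt{58757} \approx 237.4$
$\frac{\frac{1}{G{\left(178 \right)}} + 43268}{-39065 + x} = \frac{\frac{1}{-7 - \frac{26}{178}} + 43268}{-39065 - \left(5 - \sqrt{58757}\right)} = \frac{\frac{1}{-7 - \frac{13}{89}} + 43268}{-39070 + \sqrt{58757}} = \frac{\frac{1}{- \frac{636}{89}} + 43268}{-39070 + \sqrt{58757}} = \frac{- \frac{89}{636} + 43268}{-39070 + \sqrt{58757}} = \frac{27518359}{636 \left(-39070 + \sqrt{58757}\right)}$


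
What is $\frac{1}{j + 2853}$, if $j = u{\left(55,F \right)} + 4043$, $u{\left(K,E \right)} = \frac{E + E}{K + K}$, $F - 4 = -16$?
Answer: $\frac{55}{379268} \approx 0.00014502$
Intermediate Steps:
$F = -12$ ($F = 4 - 16 = -12$)
$u{\left(K,E \right)} = \frac{E}{K}$ ($u{\left(K,E \right)} = \frac{2 E}{2 K} = 2 E \frac{1}{2 K} = \frac{E}{K}$)
$j = \frac{222353}{55}$ ($j = - \frac{12}{55} + 4043 = \frac{222353}{55} \approx 4042.8$)
$\frac{1}{j + 2853} = \frac{1}{\frac{222353}{55} + 2853} = \frac{1}{\frac{379268}{55}} = \frac{55}{379268}$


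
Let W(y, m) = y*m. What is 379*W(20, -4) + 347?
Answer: -29973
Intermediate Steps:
W(y, m) = m*y
379*W(20, -4) + 347 = 379*(-4*20) + 347 = 379*(-80) + 347 = -30320 + 347 = -29973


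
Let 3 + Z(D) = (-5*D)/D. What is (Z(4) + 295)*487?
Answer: 139769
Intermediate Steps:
Z(D) = -8 (Z(D) = -3 + (-5*D)/D = -3 - 5 = -8)
(Z(4) + 295)*487 = (-8 + 295)*487 = 287*487 = 139769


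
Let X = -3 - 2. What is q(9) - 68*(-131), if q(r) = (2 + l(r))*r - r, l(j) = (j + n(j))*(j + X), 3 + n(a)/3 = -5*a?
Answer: 4057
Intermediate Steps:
n(a) = -9 - 15*a (n(a) = -9 + 3*(-5*a) = -9 - 15*a)
X = -5
l(j) = (-9 - 14*j)*(-5 + j) (l(j) = (j + (-9 - 15*j))*(j - 5) = (-9 - 14*j)*(-5 + j))
q(r) = -r + r*(47 - 14*r**2 + 61*r) (q(r) = (2 + (45 - 14*r**2 + 61*r))*r - r = (47 - 14*r**2 + 61*r)*r - r = r*(47 - 14*r**2 + 61*r) - r = -r + r*(47 - 14*r**2 + 61*r))
q(9) - 68*(-131) = 9*(46 - 14*9**2 + 61*9) - 68*(-131) = 9*(46 - 14*81 + 549) + 8908 = 9*(46 - 1134 + 549) + 8908 = 9*(-539) + 8908 = -4851 + 8908 = 4057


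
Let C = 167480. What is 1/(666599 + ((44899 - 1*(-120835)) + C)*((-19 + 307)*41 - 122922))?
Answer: -1/37024073797 ≈ -2.7009e-11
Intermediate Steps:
1/(666599 + ((44899 - 1*(-120835)) + C)*((-19 + 307)*41 - 122922)) = 1/(666599 + ((44899 - 1*(-120835)) + 167480)*((-19 + 307)*41 - 122922)) = 1/(666599 + ((44899 + 120835) + 167480)*(288*41 - 122922)) = 1/(666599 + (165734 + 167480)*(11808 - 122922)) = 1/(666599 + 333214*(-111114)) = 1/(666599 - 37024740396) = 1/(-37024073797) = -1/37024073797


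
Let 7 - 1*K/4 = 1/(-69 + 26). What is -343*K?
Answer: -414344/43 ≈ -9635.9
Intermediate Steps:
K = 1208/43 (K = 28 - 4/(-69 + 26) = 28 - 4/(-43) = 28 - 4*(-1/43) = 28 + 4/43 = 1208/43 ≈ 28.093)
-343*K = -343*1208/43 = -414344/43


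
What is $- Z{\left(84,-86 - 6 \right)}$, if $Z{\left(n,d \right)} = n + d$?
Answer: $8$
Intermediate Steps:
$Z{\left(n,d \right)} = d + n$
$- Z{\left(84,-86 - 6 \right)} = - (\left(-86 - 6\right) + 84) = - (-92 + 84) = \left(-1\right) \left(-8\right) = 8$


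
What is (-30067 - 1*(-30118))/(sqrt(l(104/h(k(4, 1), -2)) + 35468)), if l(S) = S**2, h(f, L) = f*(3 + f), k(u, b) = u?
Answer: 119*sqrt(108663)/144884 ≈ 0.27075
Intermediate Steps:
(-30067 - 1*(-30118))/(sqrt(l(104/h(k(4, 1), -2)) + 35468)) = (-30067 - 1*(-30118))/(sqrt((104/((4*(3 + 4))))**2 + 35468)) = (-30067 + 30118)/(sqrt((104/((4*7)))**2 + 35468)) = 51/(sqrt((104/28)**2 + 35468)) = 51/(sqrt((104*(1/28))**2 + 35468)) = 51/(sqrt((26/7)**2 + 35468)) = 51/(sqrt(676/49 + 35468)) = 51/(sqrt(1738608/49)) = 51/((4*sqrt(108663)/7)) = 51*(7*sqrt(108663)/434652) = 119*sqrt(108663)/144884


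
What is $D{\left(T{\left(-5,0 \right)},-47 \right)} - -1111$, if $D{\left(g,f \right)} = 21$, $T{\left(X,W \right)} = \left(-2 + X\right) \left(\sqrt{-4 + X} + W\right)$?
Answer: $1132$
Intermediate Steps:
$T{\left(X,W \right)} = \left(-2 + X\right) \left(W + \sqrt{-4 + X}\right)$
$D{\left(T{\left(-5,0 \right)},-47 \right)} - -1111 = 21 - -1111 = 21 + 1111 = 1132$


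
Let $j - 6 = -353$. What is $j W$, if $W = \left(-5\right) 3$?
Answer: $5205$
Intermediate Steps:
$j = -347$ ($j = 6 - 353 = -347$)
$W = -15$
$j W = \left(-347\right) \left(-15\right) = 5205$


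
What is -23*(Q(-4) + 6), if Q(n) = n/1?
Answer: -46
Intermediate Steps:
Q(n) = n (Q(n) = n*1 = n)
-23*(Q(-4) + 6) = -23*(-4 + 6) = -23*2 = -46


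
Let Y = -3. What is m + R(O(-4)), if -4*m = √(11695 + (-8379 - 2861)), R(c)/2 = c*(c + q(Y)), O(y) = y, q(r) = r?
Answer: 56 - √455/4 ≈ 50.667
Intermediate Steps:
R(c) = 2*c*(-3 + c) (R(c) = 2*(c*(c - 3)) = 2*(c*(-3 + c)) = 2*c*(-3 + c))
m = -√455/4 (m = -√(11695 + (-8379 - 2861))/4 = -√(11695 - 11240)/4 = -√455/4 ≈ -5.3327)
m + R(O(-4)) = -√455/4 + 2*(-4)*(-3 - 4) = -√455/4 + 2*(-4)*(-7) = -√455/4 + 56 = 56 - √455/4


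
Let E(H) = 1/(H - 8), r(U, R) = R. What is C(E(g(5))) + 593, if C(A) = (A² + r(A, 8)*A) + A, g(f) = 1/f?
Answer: 900223/1521 ≈ 591.86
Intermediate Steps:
E(H) = 1/(-8 + H)
C(A) = A² + 9*A (C(A) = (A² + 8*A) + A = A² + 9*A)
C(E(g(5))) + 593 = (9 + 1/(-8 + 1/5))/(-8 + 1/5) + 593 = (9 + 1/(-8 + ⅕))/(-8 + ⅕) + 593 = (9 + 1/(-39/5))/(-39/5) + 593 = -5*(9 - 5/39)/39 + 593 = -5/39*346/39 + 593 = -1730/1521 + 593 = 900223/1521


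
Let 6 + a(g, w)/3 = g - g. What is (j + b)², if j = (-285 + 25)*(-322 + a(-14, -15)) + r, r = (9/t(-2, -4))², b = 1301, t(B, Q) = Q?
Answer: 2060077478209/256 ≈ 8.0472e+9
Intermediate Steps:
a(g, w) = -18 (a(g, w) = -18 + 3*(g - g) = -18 + 3*0 = -18 + 0 = -18)
r = 81/16 (r = (9/(-4))² = (9*(-¼))² = (-9/4)² = 81/16 ≈ 5.0625)
j = 1414481/16 (j = (-285 + 25)*(-322 - 18) + 81/16 = -260*(-340) + 81/16 = 88400 + 81/16 = 1414481/16 ≈ 88405.)
(j + b)² = (1414481/16 + 1301)² = (1435297/16)² = 2060077478209/256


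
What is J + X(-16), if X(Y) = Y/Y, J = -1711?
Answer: -1710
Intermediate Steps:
X(Y) = 1
J + X(-16) = -1711 + 1 = -1710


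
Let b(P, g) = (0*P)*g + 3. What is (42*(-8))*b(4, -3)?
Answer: -1008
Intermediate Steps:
b(P, g) = 3 (b(P, g) = 0*g + 3 = 0 + 3 = 3)
(42*(-8))*b(4, -3) = (42*(-8))*3 = -336*3 = -1008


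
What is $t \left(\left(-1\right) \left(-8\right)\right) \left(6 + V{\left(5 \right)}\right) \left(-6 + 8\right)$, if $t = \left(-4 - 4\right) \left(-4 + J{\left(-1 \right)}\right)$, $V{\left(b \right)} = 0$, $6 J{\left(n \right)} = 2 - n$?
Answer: $2688$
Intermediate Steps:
$J{\left(n \right)} = \frac{1}{3} - \frac{n}{6}$ ($J{\left(n \right)} = \frac{2 - n}{6} = \frac{1}{3} - \frac{n}{6}$)
$t = 28$ ($t = \left(-4 - 4\right) \left(-4 + \left(\frac{1}{3} - - \frac{1}{6}\right)\right) = - 8 \left(-4 + \left(\frac{1}{3} + \frac{1}{6}\right)\right) = - 8 \left(-4 + \frac{1}{2}\right) = \left(-8\right) \left(- \frac{7}{2}\right) = 28$)
$t \left(\left(-1\right) \left(-8\right)\right) \left(6 + V{\left(5 \right)}\right) \left(-6 + 8\right) = 28 \left(\left(-1\right) \left(-8\right)\right) \left(6 + 0\right) \left(-6 + 8\right) = 28 \cdot 8 \cdot 6 \cdot 2 = 224 \cdot 12 = 2688$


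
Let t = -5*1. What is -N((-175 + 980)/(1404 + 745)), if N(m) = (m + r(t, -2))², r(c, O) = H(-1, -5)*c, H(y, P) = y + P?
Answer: -86955625/94249 ≈ -922.62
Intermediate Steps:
H(y, P) = P + y
t = -5
r(c, O) = -6*c (r(c, O) = (-5 - 1)*c = -6*c)
N(m) = (30 + m)² (N(m) = (m - 6*(-5))² = (m + 30)² = (30 + m)²)
-N((-175 + 980)/(1404 + 745)) = -(30 + (-175 + 980)/(1404 + 745))² = -(30 + 805/2149)² = -(30 + 805*(1/2149))² = -(30 + 115/307)² = -(9325/307)² = -1*86955625/94249 = -86955625/94249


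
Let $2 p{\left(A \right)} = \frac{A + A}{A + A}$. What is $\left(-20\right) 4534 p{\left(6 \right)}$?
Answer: $-45340$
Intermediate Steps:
$p{\left(A \right)} = \frac{1}{2}$ ($p{\left(A \right)} = \frac{\left(A + A\right) \frac{1}{A + A}}{2} = \frac{2 A \frac{1}{2 A}}{2} = \frac{1}{2} \cdot 1 = \frac{1}{2}$)
$\left(-20\right) 4534 p{\left(6 \right)} = \left(-20\right) 4534 \cdot \frac{1}{2} = \left(-90680\right) \frac{1}{2} = -45340$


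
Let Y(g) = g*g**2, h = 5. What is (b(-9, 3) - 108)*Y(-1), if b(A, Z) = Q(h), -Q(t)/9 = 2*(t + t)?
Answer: 288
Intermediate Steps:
Q(t) = -36*t (Q(t) = -18*(t + t) = -18*2*t = -36*t)
b(A, Z) = -180 (b(A, Z) = -36*5 = -180)
Y(g) = g**3
(b(-9, 3) - 108)*Y(-1) = (-180 - 108)*(-1)**3 = -288*(-1) = 288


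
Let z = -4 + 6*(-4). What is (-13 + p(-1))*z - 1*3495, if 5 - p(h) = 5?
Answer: -3131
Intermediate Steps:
p(h) = 0 (p(h) = 5 - 1*5 = 5 - 5 = 0)
z = -28 (z = -4 - 24 = -28)
(-13 + p(-1))*z - 1*3495 = (-13 + 0)*(-28) - 1*3495 = -13*(-28) - 3495 = 364 - 3495 = -3131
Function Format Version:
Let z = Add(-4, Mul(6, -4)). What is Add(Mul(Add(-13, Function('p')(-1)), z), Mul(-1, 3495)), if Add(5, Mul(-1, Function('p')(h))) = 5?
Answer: -3131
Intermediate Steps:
Function('p')(h) = 0 (Function('p')(h) = Add(5, Mul(-1, 5)) = Add(5, -5) = 0)
z = -28 (z = Add(-4, -24) = -28)
Add(Mul(Add(-13, Function('p')(-1)), z), Mul(-1, 3495)) = Add(Mul(Add(-13, 0), -28), Mul(-1, 3495)) = Add(Mul(-13, -28), -3495) = Add(364, -3495) = -3131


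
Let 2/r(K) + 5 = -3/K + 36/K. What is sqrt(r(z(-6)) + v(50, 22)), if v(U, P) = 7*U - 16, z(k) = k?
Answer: sqrt(147210)/21 ≈ 18.270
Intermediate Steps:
v(U, P) = -16 + 7*U
r(K) = 2/(-5 + 33/K) (r(K) = 2/(-5 + (-3/K + 36/K)) = 2/(-5 + 33/K))
sqrt(r(z(-6)) + v(50, 22)) = sqrt(-2*(-6)/(-33 + 5*(-6)) + (-16 + 7*50)) = sqrt(-2*(-6)/(-33 - 30) + (-16 + 350)) = sqrt(-2*(-6)/(-63) + 334) = sqrt(-2*(-6)*(-1/63) + 334) = sqrt(-4/21 + 334) = sqrt(7010/21) = sqrt(147210)/21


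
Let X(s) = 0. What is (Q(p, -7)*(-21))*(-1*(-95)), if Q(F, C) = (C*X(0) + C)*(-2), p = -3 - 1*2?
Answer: -27930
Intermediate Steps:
p = -5 (p = -3 - 2 = -5)
Q(F, C) = -2*C (Q(F, C) = (C*0 + C)*(-2) = (0 + C)*(-2) = C*(-2) = -2*C)
(Q(p, -7)*(-21))*(-1*(-95)) = (-2*(-7)*(-21))*(-1*(-95)) = (14*(-21))*95 = -294*95 = -27930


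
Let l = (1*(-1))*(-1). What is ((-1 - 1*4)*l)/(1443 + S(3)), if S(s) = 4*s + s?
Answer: -5/1458 ≈ -0.0034294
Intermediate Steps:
l = 1 (l = -1*(-1) = 1)
S(s) = 5*s
((-1 - 1*4)*l)/(1443 + S(3)) = ((-1 - 1*4)*1)/(1443 + 5*3) = ((-1 - 4)*1)/(1443 + 15) = -5*1/1458 = -5/1458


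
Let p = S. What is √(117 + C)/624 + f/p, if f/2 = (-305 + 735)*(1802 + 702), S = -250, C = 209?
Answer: -215344/25 + √326/624 ≈ -8613.7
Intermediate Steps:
p = -250
f = 2153440 (f = 2*((-305 + 735)*(1802 + 702)) = 2*(430*2504) = 2*1076720 = 2153440)
√(117 + C)/624 + f/p = √(117 + 209)/624 + 2153440/(-250) = √326*(1/624) + 2153440*(-1/250) = √326/624 - 215344/25 = -215344/25 + √326/624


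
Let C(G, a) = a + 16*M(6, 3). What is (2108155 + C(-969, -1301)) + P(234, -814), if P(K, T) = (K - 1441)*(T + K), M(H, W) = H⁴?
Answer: 2827650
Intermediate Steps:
P(K, T) = (-1441 + K)*(K + T)
C(G, a) = 20736 + a (C(G, a) = a + 16*6⁴ = a + 16*1296 = a + 20736 = 20736 + a)
(2108155 + C(-969, -1301)) + P(234, -814) = (2108155 + (20736 - 1301)) + (234² - 1441*234 - 1441*(-814) + 234*(-814)) = (2108155 + 19435) + (54756 - 337194 + 1172974 - 190476) = 2127590 + 700060 = 2827650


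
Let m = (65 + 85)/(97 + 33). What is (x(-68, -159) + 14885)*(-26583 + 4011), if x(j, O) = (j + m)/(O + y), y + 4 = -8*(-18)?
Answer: -4368827232/13 ≈ -3.3606e+8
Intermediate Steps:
m = 15/13 (m = 150/130 = 150*(1/130) = 15/13 ≈ 1.1538)
y = 140 (y = -4 - 8*(-18) = -4 + 144 = 140)
x(j, O) = (15/13 + j)/(140 + O) (x(j, O) = (j + 15/13)/(O + 140) = (15/13 + j)/(140 + O))
(x(-68, -159) + 14885)*(-26583 + 4011) = ((15/13 - 68)/(140 - 159) + 14885)*(-26583 + 4011) = (-869/13/(-19) + 14885)*(-22572) = (-1/19*(-869/13) + 14885)*(-22572) = (869/247 + 14885)*(-22572) = (3677464/247)*(-22572) = -4368827232/13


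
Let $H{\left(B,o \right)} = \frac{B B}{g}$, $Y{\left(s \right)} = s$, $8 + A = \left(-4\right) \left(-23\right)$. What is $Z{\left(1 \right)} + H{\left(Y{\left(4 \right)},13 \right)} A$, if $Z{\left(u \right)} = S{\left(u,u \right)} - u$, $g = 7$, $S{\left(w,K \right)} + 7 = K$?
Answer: $185$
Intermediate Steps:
$A = 84$ ($A = -8 - -92 = -8 + 92 = 84$)
$S{\left(w,K \right)} = -7 + K$
$Z{\left(u \right)} = -7$ ($Z{\left(u \right)} = \left(-7 + u\right) - u = -7$)
$H{\left(B,o \right)} = \frac{B^{2}}{7}$ ($H{\left(B,o \right)} = \frac{B B}{7} = B^{2} \cdot \frac{1}{7} = \frac{B^{2}}{7}$)
$Z{\left(1 \right)} + H{\left(Y{\left(4 \right)},13 \right)} A = -7 + \frac{4^{2}}{7} \cdot 84 = -7 + \frac{1}{7} \cdot 16 \cdot 84 = -7 + \frac{16}{7} \cdot 84 = -7 + 192 = 185$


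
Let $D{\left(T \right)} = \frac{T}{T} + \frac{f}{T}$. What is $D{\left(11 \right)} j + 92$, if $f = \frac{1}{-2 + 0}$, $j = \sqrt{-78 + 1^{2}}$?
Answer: $92 + \frac{21 i \sqrt{77}}{22} \approx 92.0 + 8.3761 i$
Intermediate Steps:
$j = i \sqrt{77}$ ($j = \sqrt{-78 + 1} = \sqrt{-77} = i \sqrt{77} \approx 8.775 i$)
$f = - \frac{1}{2}$ ($f = \frac{1}{-2} = - \frac{1}{2} \approx -0.5$)
$D{\left(T \right)} = 1 - \frac{1}{2 T}$ ($D{\left(T \right)} = \frac{T}{T} - \frac{1}{2 T} = 1 - \frac{1}{2 T}$)
$D{\left(11 \right)} j + 92 = \frac{- \frac{1}{2} + 11}{11} i \sqrt{77} + 92 = \frac{1}{11} \cdot \frac{21}{2} i \sqrt{77} + 92 = \frac{21 i \sqrt{77}}{22} + 92 = 92 + \frac{21 i \sqrt{77}}{22}$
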